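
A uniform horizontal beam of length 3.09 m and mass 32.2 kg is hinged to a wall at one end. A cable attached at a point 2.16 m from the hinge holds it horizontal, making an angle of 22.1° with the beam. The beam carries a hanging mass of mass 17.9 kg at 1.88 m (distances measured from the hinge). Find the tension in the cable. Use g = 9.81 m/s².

Sum moments about the hinge (the unknown hinge reaction has zero arm there).
Beam weight: 32.2 × 9.81 = 315.9 N down at 1.545 m → arm 1.545 m, τ = 315.9 × 1.545 = 488.1 N·m clockwise.
Hanging mass: 17.9 × 9.81 = 175.6 N down at 1.88 m → arm 1.88 m, τ = 175.6 × 1.88 = 330.1 N·m clockwise.
Total clockwise load moment = 818.2 N·m.
The cable tension T acts at 2.16 m; only its component perpendicular to the beam, T sinθ, produces torque. sin 22.1° = 0.3762.
Balancing moments: T × 2.16 × 0.3762 = 818.2, giving T = 818.2 / 0.8126 = 1010 N.

T ≈ 1010 N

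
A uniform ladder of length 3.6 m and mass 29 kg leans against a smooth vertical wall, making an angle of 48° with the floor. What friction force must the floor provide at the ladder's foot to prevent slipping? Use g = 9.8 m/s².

Take moments about the foot of the ladder.
Ladder weight 29×9.8 = 284.2 N acts at 1.8 m along the ladder; its horizontal arm is 1.8·cos48° = 1.204 m → τ = 342.2 N·m clockwise.
Wall normal N acts horizontally at the top; its moment arm is the height L sinθ = 3.6·sin48° = 2.675 m, counterclockwise.
Setting net torque to zero: N × 2.675 = 342.2 → N = 128 N.
ΣFx = 0: friction at the foot balances the wall's push, so f = N_wall = 128 N.

f ≈ 128 N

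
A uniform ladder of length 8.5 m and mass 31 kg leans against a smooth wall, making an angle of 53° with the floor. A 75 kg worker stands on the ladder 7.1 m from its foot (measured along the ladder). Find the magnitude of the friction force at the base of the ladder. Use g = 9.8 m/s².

About the foot of the ladder:
Ladder weight 31×9.8 = 303.8 N acts at 4.25 m along the ladder; its horizontal arm is 4.25·cos53° = 2.558 m → τ = 777.1 N·m clockwise.
Worker: 75×9.8 = 735 N at 7.1 m → arm 4.273 m → τ = 3141 N·m clockwise.
Wall normal N acts horizontally at the top; its moment arm is the height L sinθ = 8.5·sin53° = 6.788 m, counterclockwise.
For rotational equilibrium, N × 6.788 = 3918, so N = 577 N.
ΣFx = 0: friction at the foot balances the wall's push, so f = N_wall = 577 N.

f ≈ 577 N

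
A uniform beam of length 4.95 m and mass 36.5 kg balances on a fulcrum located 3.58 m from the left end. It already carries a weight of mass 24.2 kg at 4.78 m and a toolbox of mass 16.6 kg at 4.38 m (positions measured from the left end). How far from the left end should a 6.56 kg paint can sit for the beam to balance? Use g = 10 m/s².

Take moments about the fulcrum (at 3.58 m from the left end).
Beam weight: 36.5 × 10 = 365 N down at 2.475 m → arm 1.105 m, τ = 365 × 1.105 = 403.3 N·m counterclockwise.
Weight: 24.2 × 10 = 242 N down at 4.78 m → arm 1.2 m, τ = 242 × 1.2 = 290.4 N·m clockwise.
Toolbox: 16.6 × 10 = 166 N down at 4.38 m → arm 0.8 m, τ = 166 × 0.8 = 132.8 N·m clockwise.
Net moment of existing loads = 19.9 N·m clockwise.
The paint can weighs 6.56 × 10 = 65.6 N and must supply an equal counterclockwise moment, so its lever arm about the fulcrum is 19.9 / 65.6 = 0.303 m.
That puts it at 3.58 − 0.303 = 3.28 m from the left end.

x ≈ 3.28 m from the left end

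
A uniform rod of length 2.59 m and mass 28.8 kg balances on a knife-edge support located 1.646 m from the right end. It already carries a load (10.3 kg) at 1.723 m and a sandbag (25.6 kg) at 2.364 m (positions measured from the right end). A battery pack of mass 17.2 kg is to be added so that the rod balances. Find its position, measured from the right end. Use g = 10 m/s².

Taking torques about the knife-edge support (at 1.646 m from the right end):
Beam weight: 28.8 × 10 = 288 N down at 1.295 m → arm 0.351 m, τ = 288 × 0.351 = 101.1 N·m clockwise.
Load: 10.3 × 10 = 103 N down at 1.723 m → arm 0.077 m, τ = 103 × 0.077 = 7.931 N·m counterclockwise.
Sandbag: 25.6 × 10 = 256 N down at 2.364 m → arm 0.718 m, τ = 256 × 0.718 = 183.8 N·m counterclockwise.
Net moment of existing loads = 90.63 N·m counterclockwise.
The battery pack weighs 17.2 × 10 = 172 N and must supply an equal clockwise moment, so its lever arm about the knife-edge support is 90.63 / 172 = 0.527 m.
That puts it at 1.646 − 0.527 = 1.12 m from the right end.

x ≈ 1.12 m from the right end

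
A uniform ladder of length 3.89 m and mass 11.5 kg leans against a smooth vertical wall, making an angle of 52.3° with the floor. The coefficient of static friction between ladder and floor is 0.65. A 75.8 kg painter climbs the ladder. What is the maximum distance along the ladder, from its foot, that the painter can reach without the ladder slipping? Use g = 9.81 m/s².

About the foot of the ladder:
Ladder weight 11.5×9.81 = 112.8 N acts at 1.945 m along the ladder; its horizontal arm is 1.945·cos52.3° = 1.189 m → τ = 134.1 N·m clockwise.
Painter weight 75.8×9.81 = 743.6 N at distance d → arm d·cos52.3° → τ = 743.6·d·0.6115 clockwise.
Wall normal N at the top has arm L sinθ = 3.078 m counterclockwise, so Στ = 0 gives N·3.078 = 134.1 + 454.7·d.
ΣFy = 0 ⇒ N_floor = 856.4 N, so the maximum friction is μ_s·N_floor = 0.65×856.4 = 556.7 N. ΣFx = 0 ⇒ N_wall = f, so at the slipping point N = 556.7 N.
Substituting: 556.7×3.078 = 134.1 + 454.7·d ⇒ d = (1714 − 134.1) / 454.7 = 3.47 m.

d ≈ 3.47 m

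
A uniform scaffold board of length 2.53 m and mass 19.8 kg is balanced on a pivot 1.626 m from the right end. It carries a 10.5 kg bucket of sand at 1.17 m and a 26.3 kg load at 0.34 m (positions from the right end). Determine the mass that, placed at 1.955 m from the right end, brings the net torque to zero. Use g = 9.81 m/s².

Sum moments about the pivot (at 1.626 m from the right end) (the support reaction has zero arm there).
Beam weight: 19.8 × 9.81 = 194.2 N down at 1.265 m → arm 0.361 m, τ = 194.2 × 0.361 = 70.11 N·m clockwise.
Bucket of sand: 10.5 × 9.81 = 103 N down at 1.17 m → arm 0.456 m, τ = 103 × 0.456 = 46.97 N·m clockwise.
Load: 26.3 × 9.81 = 258 N down at 0.34 m → arm 1.286 m, τ = 258 × 1.286 = 331.8 N·m clockwise.
Net moment of known loads = 448.9 N·m clockwise.
An unknown mass m at 1.955 m has arm 0.329 m; its moment is m·g·0.329 counterclockwise.
Balancing moments: m × 9.81 × 0.329 = 448.9, giving m = 448.9 / (9.81 × 0.329) = 139 kg.

m ≈ 139 kg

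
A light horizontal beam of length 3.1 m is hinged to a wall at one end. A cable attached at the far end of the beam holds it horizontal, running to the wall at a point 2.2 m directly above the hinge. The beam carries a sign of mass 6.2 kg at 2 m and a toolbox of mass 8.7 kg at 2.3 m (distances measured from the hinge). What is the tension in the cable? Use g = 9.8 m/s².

T ≈ 177 N

Taking torques about the hinge:
Sign: 6.2 × 9.8 = 60.76 N down at 2 m → arm 2 m, τ = 60.76 × 2 = 121.5 N·m clockwise.
Toolbox: 8.7 × 9.8 = 85.26 N down at 2.3 m → arm 2.3 m, τ = 85.26 × 2.3 = 196.1 N·m clockwise.
Total clockwise load moment = 317.6 N·m.
The cable tension T acts at 3.1 m; only its component perpendicular to the beam, T sinθ, produces torque. sinθ = h/√(h²+d²) = 2.2/√(2.2²+3.1²) = 0.5787.
Setting net torque to zero: T × 3.1 × 0.5787 = 317.6 → T = 317.6 / 1.794 = 177 N.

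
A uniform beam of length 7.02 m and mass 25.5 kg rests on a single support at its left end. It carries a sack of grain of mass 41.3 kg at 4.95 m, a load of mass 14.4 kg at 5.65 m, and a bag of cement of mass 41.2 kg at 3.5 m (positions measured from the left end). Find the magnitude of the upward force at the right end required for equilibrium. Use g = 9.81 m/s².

Take moments about the left end.
Beam weight: 25.5 × 9.81 = 250.2 N down at 3.51 m → arm 3.51 m, τ = 250.2 × 3.51 = 878.2 N·m clockwise.
Sack of grain: 41.3 × 9.81 = 405.2 N down at 4.95 m → arm 4.95 m, τ = 405.2 × 4.95 = 2006 N·m clockwise.
Load: 14.4 × 9.81 = 141.3 N down at 5.65 m → arm 5.65 m, τ = 141.3 × 5.65 = 798.3 N·m clockwise.
Bag of cement: 41.2 × 9.81 = 404.2 N down at 3.5 m → arm 3.5 m, τ = 404.2 × 3.5 = 1415 N·m clockwise.
Net moment of the loads = 5098 N·m clockwise.
The upward force F acts at the right end, arm 7.02 m, giving F × 7.02 counterclockwise.
Στ = 0 ⇒ F × 7.02 = 5098 ⇒ F = 5098 / 7.02 = 726 N.

F ≈ 726 N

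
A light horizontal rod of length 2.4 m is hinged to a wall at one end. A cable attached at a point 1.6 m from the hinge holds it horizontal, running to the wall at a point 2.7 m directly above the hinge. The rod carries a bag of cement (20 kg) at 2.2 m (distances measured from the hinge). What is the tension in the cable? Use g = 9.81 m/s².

T ≈ 314 N

Taking torques about the hinge:
Bag of cement: 20 × 9.81 = 196.2 N down at 2.2 m → arm 2.2 m, τ = 196.2 × 2.2 = 431.6 N·m clockwise.
Total clockwise load moment = 431.6 N·m.
The cable tension T acts at 1.6 m; only its component perpendicular to the rod, T sinθ, produces torque. sinθ = h/√(h²+d²) = 2.7/√(2.7²+1.6²) = 0.8603.
Setting net torque to zero: T × 1.6 × 0.8603 = 431.6 → T = 431.6 / 1.376 = 314 N.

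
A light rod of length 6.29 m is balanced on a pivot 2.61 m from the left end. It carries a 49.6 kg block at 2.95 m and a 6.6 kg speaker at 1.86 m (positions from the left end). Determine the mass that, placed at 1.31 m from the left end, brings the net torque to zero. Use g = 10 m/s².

m ≈ 9.16 kg

Sum moments about the pivot (at 2.61 m from the left end) (the support reaction has zero arm there).
Block: 49.6 × 10 = 496 N down at 2.95 m → arm 0.34 m, τ = 496 × 0.34 = 168.6 N·m clockwise.
Speaker: 6.6 × 10 = 66 N down at 1.86 m → arm 0.75 m, τ = 66 × 0.75 = 49.5 N·m counterclockwise.
Net moment of known loads = 119.1 N·m clockwise.
An unknown mass m at 1.31 m has arm 1.3 m; its moment is m·g·1.3 counterclockwise.
For rotational equilibrium, m × 10 × 1.3 = 119.1, so m = 119.1 / (10 × 1.3) = 9.16 kg.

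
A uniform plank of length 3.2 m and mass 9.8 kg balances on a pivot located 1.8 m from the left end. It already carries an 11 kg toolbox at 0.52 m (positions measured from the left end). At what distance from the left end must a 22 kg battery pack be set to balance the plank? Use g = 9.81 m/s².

x ≈ 2.53 m from the left end

Taking torques about the pivot (at 1.8 m from the left end):
Beam weight: 9.8 × 9.81 = 96.14 N down at 1.6 m → arm 0.2 m, τ = 96.14 × 0.2 = 19.23 N·m counterclockwise.
Toolbox: 11 × 9.81 = 107.9 N down at 0.52 m → arm 1.28 m, τ = 107.9 × 1.28 = 138.1 N·m counterclockwise.
Net moment of existing loads = 157.3 N·m counterclockwise.
The battery pack weighs 22 × 9.81 = 215.8 N and must supply an equal clockwise moment, so its lever arm about the pivot is 157.3 / 215.8 = 0.729 m.
That puts it at 1.8 + 0.729 = 2.53 m from the left end.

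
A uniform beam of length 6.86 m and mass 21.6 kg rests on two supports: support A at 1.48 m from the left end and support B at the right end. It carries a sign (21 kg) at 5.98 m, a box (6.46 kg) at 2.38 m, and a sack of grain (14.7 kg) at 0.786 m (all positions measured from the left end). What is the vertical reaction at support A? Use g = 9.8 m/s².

R_A ≈ 384 N

Sum moments about support B (its reaction then has zero moment arm).
Beam weight: 21.6 × 9.8 = 211.7 N down at 3.43 m → arm 3.43 m, τ = 211.7 × 3.43 = 726.1 N·m counterclockwise.
Sign: 21 × 9.8 = 205.8 N down at 5.98 m → arm 0.88 m, τ = 205.8 × 0.88 = 181.1 N·m counterclockwise.
Box: 6.46 × 9.8 = 63.31 N down at 2.38 m → arm 4.48 m, τ = 63.31 × 4.48 = 283.6 N·m counterclockwise.
Sack of grain: 14.7 × 9.8 = 144.1 N down at 0.786 m → arm 6.074 m, τ = 144.1 × 6.074 = 875.3 N·m counterclockwise.
Net load moment about support B = 2066 N·m counterclockwise.
Reaction R at support A is upward at 1.48 m, arm 5.38 m → moment R × 5.38 clockwise.
Balancing moments: R × 5.38 = 2066, giving R = 384 N.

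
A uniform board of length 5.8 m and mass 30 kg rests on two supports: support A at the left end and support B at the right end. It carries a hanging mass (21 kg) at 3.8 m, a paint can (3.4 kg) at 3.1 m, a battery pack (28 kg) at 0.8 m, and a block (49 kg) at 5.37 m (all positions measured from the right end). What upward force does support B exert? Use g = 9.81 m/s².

About support A:
Beam weight: 30 × 9.81 = 294.3 N down at 2.9 m → arm 2.9 m, τ = 294.3 × 2.9 = 853.5 N·m clockwise.
Hanging mass: 21 × 9.81 = 206 N down at 3.8 m → arm 2 m, τ = 206 × 2 = 412 N·m clockwise.
Paint can: 3.4 × 9.81 = 33.35 N down at 3.1 m → arm 2.7 m, τ = 33.35 × 2.7 = 90.05 N·m clockwise.
Battery pack: 28 × 9.81 = 274.7 N down at 0.8 m → arm 5 m, τ = 274.7 × 5 = 1374 N·m clockwise.
Block: 49 × 9.81 = 480.7 N down at 5.37 m → arm 0.43 m, τ = 480.7 × 0.43 = 206.7 N·m clockwise.
Net load moment about support A = 2936 N·m clockwise.
Reaction R at support B is upward at 0 m, arm 5.8 m → moment R × 5.8 counterclockwise.
Balancing moments: R × 5.8 = 2936, giving R = 506 N.

R_B ≈ 506 N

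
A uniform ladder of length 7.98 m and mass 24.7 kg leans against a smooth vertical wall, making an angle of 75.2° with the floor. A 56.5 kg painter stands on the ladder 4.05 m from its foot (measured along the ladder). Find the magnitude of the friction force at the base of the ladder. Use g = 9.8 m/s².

Taking torques about the foot of the ladder:
Ladder weight 24.7×9.8 = 242.1 N acts at 3.99 m along the ladder; its horizontal arm is 3.99·cos75.2° = 1.019 m → τ = 246.7 N·m clockwise.
Painter: 56.5×9.8 = 553.7 N at 4.05 m → arm 1.035 m → τ = 573.1 N·m clockwise.
Wall normal N acts horizontally at the top; its moment arm is the height L sinθ = 7.98·sin75.2° = 7.715 m, counterclockwise.
Setting net torque to zero: N × 7.715 = 819.8 → N = 106 N.
ΣFx = 0: friction at the foot balances the wall's push, so f = N_wall = 106 N.

f ≈ 106 N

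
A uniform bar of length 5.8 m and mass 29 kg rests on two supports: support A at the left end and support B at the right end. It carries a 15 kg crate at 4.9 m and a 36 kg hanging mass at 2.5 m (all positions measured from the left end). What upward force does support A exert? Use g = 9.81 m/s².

Taking torques about support B:
Beam weight: 29 × 9.81 = 284.5 N down at 2.9 m → arm 2.9 m, τ = 284.5 × 2.9 = 825 N·m counterclockwise.
Crate: 15 × 9.81 = 147.2 N down at 4.9 m → arm 0.9 m, τ = 147.2 × 0.9 = 132.5 N·m counterclockwise.
Hanging mass: 36 × 9.81 = 353.2 N down at 2.5 m → arm 3.3 m, τ = 353.2 × 3.3 = 1166 N·m counterclockwise.
Net load moment about support B = 2124 N·m counterclockwise.
Reaction R at support A is upward at 0 m, arm 5.8 m → moment R × 5.8 clockwise.
Setting net torque to zero: R × 5.8 = 2124 → R = 366 N.

R_A ≈ 366 N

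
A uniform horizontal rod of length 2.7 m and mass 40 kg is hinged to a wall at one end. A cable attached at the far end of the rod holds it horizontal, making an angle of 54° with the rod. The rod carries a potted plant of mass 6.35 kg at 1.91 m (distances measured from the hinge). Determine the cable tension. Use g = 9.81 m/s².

T ≈ 297 N

Choose the hinge as the axis so the unknown hinge reaction has zero arm there.
Beam weight: 40 × 9.81 = 392.4 N down at 1.35 m → arm 1.35 m, τ = 392.4 × 1.35 = 529.7 N·m clockwise.
Potted plant: 6.35 × 9.81 = 62.29 N down at 1.91 m → arm 1.91 m, τ = 62.29 × 1.91 = 119 N·m clockwise.
Total clockwise load moment = 648.7 N·m.
The cable tension T acts at 2.7 m; only its component perpendicular to the rod, T sinθ, produces torque. sin 54° = 0.809.
For rotational equilibrium, T × 2.7 × 0.809 = 648.7, so T = 648.7 / 2.184 = 297 N.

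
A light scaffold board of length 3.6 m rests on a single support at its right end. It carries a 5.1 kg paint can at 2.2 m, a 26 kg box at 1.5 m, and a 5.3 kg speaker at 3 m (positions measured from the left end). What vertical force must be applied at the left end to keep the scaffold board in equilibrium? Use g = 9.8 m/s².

F ≈ 177 N

Taking torques about the right end:
Paint can: 5.1 × 9.8 = 49.98 N down at 2.2 m → arm 1.4 m, τ = 49.98 × 1.4 = 69.97 N·m counterclockwise.
Box: 26 × 9.8 = 254.8 N down at 1.5 m → arm 2.1 m, τ = 254.8 × 2.1 = 535.1 N·m counterclockwise.
Speaker: 5.3 × 9.8 = 51.94 N down at 3 m → arm 0.6 m, τ = 51.94 × 0.6 = 31.16 N·m counterclockwise.
Net moment of the loads = 636.2 N·m counterclockwise.
The upward force F acts at the left end, arm 3.6 m, giving F × 3.6 clockwise.
For rotational equilibrium, F × 3.6 = 636.2, so F = 636.2 / 3.6 = 177 N.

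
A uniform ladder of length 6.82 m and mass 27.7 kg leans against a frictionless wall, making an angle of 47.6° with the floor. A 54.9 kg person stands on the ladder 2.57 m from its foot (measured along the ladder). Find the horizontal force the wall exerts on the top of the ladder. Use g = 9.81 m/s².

N_wall ≈ 309 N

Sum moments about the foot of the ladder (the floor normal and friction both act there and drop out).
Ladder weight 27.7×9.81 = 271.7 N acts at 3.41 m along the ladder; its horizontal arm is 3.41·cos47.6° = 2.299 m → τ = 624.6 N·m clockwise.
Person: 54.9×9.81 = 538.6 N at 2.57 m → arm 1.733 m → τ = 933.4 N·m clockwise.
Wall normal N acts horizontally at the top; its moment arm is the height L sinθ = 6.82·sin47.6° = 5.036 m, counterclockwise.
Setting net torque to zero: N × 5.036 = 1558 → N = 309 N.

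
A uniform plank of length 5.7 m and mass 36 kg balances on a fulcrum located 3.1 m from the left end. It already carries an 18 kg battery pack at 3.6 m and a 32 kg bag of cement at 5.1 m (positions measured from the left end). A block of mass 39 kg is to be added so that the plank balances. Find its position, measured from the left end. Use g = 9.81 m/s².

Choose the fulcrum (at 3.1 m from the left end) as the axis so the support reaction has zero arm there.
Beam weight: 36 × 9.81 = 353.2 N down at 2.85 m → arm 0.25 m, τ = 353.2 × 0.25 = 88.3 N·m counterclockwise.
Battery pack: 18 × 9.81 = 176.6 N down at 3.6 m → arm 0.5 m, τ = 176.6 × 0.5 = 88.3 N·m clockwise.
Bag of cement: 32 × 9.81 = 313.9 N down at 5.1 m → arm 2 m, τ = 313.9 × 2 = 627.8 N·m clockwise.
Net moment of existing loads = 627.8 N·m clockwise.
The block weighs 39 × 9.81 = 382.6 N and must supply an equal counterclockwise moment, so its lever arm about the fulcrum is 627.8 / 382.6 = 1.64 m.
That puts it at 3.1 − 1.64 = 1.46 m from the left end.

x ≈ 1.46 m from the left end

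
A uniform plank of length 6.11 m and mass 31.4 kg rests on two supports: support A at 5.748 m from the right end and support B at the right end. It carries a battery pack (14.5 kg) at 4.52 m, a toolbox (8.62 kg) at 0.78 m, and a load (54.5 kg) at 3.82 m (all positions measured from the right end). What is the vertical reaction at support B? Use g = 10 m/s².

Take moments about support A.
Beam weight: 31.4 × 10 = 314 N down at 3.055 m → arm 2.693 m, τ = 314 × 2.693 = 845.6 N·m clockwise.
Battery pack: 14.5 × 10 = 145 N down at 4.52 m → arm 1.228 m, τ = 145 × 1.228 = 178.1 N·m clockwise.
Toolbox: 8.62 × 10 = 86.2 N down at 0.78 m → arm 4.968 m, τ = 86.2 × 4.968 = 428.2 N·m clockwise.
Load: 54.5 × 10 = 545 N down at 3.82 m → arm 1.928 m, τ = 545 × 1.928 = 1051 N·m clockwise.
Net load moment about support A = 2503 N·m clockwise.
Reaction R at support B is upward at 0 m, arm 5.748 m → moment R × 5.748 counterclockwise.
Στ = 0 ⇒ R × 5.748 = 2503 ⇒ R = 435 N.

R_B ≈ 435 N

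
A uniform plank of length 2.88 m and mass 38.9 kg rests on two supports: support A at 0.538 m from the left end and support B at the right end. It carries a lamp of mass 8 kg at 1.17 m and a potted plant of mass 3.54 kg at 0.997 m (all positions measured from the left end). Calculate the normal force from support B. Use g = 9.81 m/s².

R_B ≈ 175 N

About support A:
Beam weight: 38.9 × 9.81 = 381.6 N down at 1.44 m → arm 0.902 m, τ = 381.6 × 0.902 = 344.2 N·m clockwise.
Lamp: 8 × 9.81 = 78.48 N down at 1.17 m → arm 0.632 m, τ = 78.48 × 0.632 = 49.6 N·m clockwise.
Potted plant: 3.54 × 9.81 = 34.73 N down at 0.997 m → arm 0.459 m, τ = 34.73 × 0.459 = 15.94 N·m clockwise.
Net load moment about support A = 409.7 N·m clockwise.
Reaction R at support B is upward at 2.88 m, arm 2.342 m → moment R × 2.342 counterclockwise.
For rotational equilibrium, R × 2.342 = 409.7, so R = 175 N.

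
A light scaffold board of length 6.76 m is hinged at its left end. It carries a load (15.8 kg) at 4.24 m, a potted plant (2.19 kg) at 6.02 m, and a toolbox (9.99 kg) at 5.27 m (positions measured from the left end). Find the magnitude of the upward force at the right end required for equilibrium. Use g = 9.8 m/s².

F ≈ 193 N

Sum moments about the left end (the unknown pivot reaction has zero arm there).
Load: 15.8 × 9.8 = 154.8 N down at 4.24 m → arm 4.24 m, τ = 154.8 × 4.24 = 656.4 N·m clockwise.
Potted plant: 2.19 × 9.8 = 21.46 N down at 6.02 m → arm 6.02 m, τ = 21.46 × 6.02 = 129.2 N·m clockwise.
Toolbox: 9.99 × 9.8 = 97.9 N down at 5.27 m → arm 5.27 m, τ = 97.9 × 5.27 = 515.9 N·m clockwise.
Net moment of the loads = 1302 N·m clockwise.
The upward force F acts at the right end, arm 6.76 m, giving F × 6.76 counterclockwise.
Setting net torque to zero: F × 6.76 = 1302 → F = 1302 / 6.76 = 193 N.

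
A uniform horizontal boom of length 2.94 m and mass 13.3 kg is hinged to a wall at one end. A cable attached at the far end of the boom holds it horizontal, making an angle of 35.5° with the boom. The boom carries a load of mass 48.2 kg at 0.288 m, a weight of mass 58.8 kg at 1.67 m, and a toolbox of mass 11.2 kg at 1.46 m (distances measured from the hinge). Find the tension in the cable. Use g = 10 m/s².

Taking torques about the hinge:
Beam weight: 13.3 × 10 = 133 N down at 1.47 m → arm 1.47 m, τ = 133 × 1.47 = 195.5 N·m clockwise.
Load: 48.2 × 10 = 482 N down at 0.288 m → arm 0.288 m, τ = 482 × 0.288 = 138.8 N·m clockwise.
Weight: 58.8 × 10 = 588 N down at 1.67 m → arm 1.67 m, τ = 588 × 1.67 = 982 N·m clockwise.
Toolbox: 11.2 × 10 = 112 N down at 1.46 m → arm 1.46 m, τ = 112 × 1.46 = 163.5 N·m clockwise.
Total clockwise load moment = 1480 N·m.
The cable tension T acts at 2.94 m; only its component perpendicular to the boom, T sinθ, produces torque. sin 35.5° = 0.5807.
Setting net torque to zero: T × 2.94 × 0.5807 = 1480 → T = 1480 / 1.707 = 867 N.

T ≈ 867 N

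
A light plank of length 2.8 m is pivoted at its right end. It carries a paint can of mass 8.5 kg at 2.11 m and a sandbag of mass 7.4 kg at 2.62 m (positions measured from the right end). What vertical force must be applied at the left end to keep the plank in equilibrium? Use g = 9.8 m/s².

F ≈ 131 N

About the right end:
Paint can: 8.5 × 9.8 = 83.3 N down at 2.11 m → arm 2.11 m, τ = 83.3 × 2.11 = 175.8 N·m counterclockwise.
Sandbag: 7.4 × 9.8 = 72.52 N down at 2.62 m → arm 2.62 m, τ = 72.52 × 2.62 = 190 N·m counterclockwise.
Net moment of the loads = 365.8 N·m counterclockwise.
The upward force F acts at the left end, arm 2.8 m, giving F × 2.8 clockwise.
Setting net torque to zero: F × 2.8 = 365.8 → F = 365.8 / 2.8 = 131 N.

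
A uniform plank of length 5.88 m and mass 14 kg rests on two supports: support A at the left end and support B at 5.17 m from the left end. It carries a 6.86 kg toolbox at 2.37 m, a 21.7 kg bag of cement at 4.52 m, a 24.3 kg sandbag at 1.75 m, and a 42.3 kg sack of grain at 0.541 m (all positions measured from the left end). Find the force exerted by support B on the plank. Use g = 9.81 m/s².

Taking torques about support A:
Beam weight: 14 × 9.81 = 137.3 N down at 2.94 m → arm 2.94 m, τ = 137.3 × 2.94 = 403.7 N·m clockwise.
Toolbox: 6.86 × 9.81 = 67.3 N down at 2.37 m → arm 2.37 m, τ = 67.3 × 2.37 = 159.5 N·m clockwise.
Bag of cement: 21.7 × 9.81 = 212.9 N down at 4.52 m → arm 4.52 m, τ = 212.9 × 4.52 = 962.3 N·m clockwise.
Sandbag: 24.3 × 9.81 = 238.4 N down at 1.75 m → arm 1.75 m, τ = 238.4 × 1.75 = 417.2 N·m clockwise.
Sack of grain: 42.3 × 9.81 = 415 N down at 0.541 m → arm 0.541 m, τ = 415 × 0.541 = 224.5 N·m clockwise.
Net load moment about support A = 2167 N·m clockwise.
Reaction R at support B is upward at 5.17 m, arm 5.17 m → moment R × 5.17 counterclockwise.
For rotational equilibrium, R × 5.17 = 2167, so R = 419 N.

R_B ≈ 419 N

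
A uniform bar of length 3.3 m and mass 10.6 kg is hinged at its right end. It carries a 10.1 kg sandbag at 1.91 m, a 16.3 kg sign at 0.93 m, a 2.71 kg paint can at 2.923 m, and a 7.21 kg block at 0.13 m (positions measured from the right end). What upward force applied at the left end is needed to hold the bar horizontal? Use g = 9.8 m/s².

About the right end:
Beam weight: 10.6 × 9.8 = 103.9 N down at 1.65 m → arm 1.65 m, τ = 103.9 × 1.65 = 171.4 N·m counterclockwise.
Sandbag: 10.1 × 9.8 = 98.98 N down at 1.91 m → arm 1.91 m, τ = 98.98 × 1.91 = 189.1 N·m counterclockwise.
Sign: 16.3 × 9.8 = 159.7 N down at 0.93 m → arm 0.93 m, τ = 159.7 × 0.93 = 148.5 N·m counterclockwise.
Paint can: 2.71 × 9.8 = 26.56 N down at 2.923 m → arm 2.923 m, τ = 26.56 × 2.923 = 77.63 N·m counterclockwise.
Block: 7.21 × 9.8 = 70.66 N down at 0.13 m → arm 0.13 m, τ = 70.66 × 0.13 = 9.186 N·m counterclockwise.
Net moment of the loads = 595.8 N·m counterclockwise.
The upward force F acts at the left end, arm 3.3 m, giving F × 3.3 clockwise.
Balancing moments: F × 3.3 = 595.8, giving F = 595.8 / 3.3 = 181 N.

F ≈ 181 N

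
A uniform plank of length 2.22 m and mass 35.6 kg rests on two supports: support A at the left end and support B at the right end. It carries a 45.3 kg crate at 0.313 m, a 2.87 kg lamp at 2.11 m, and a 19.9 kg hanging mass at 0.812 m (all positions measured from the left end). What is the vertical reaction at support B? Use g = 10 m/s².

About support A:
Beam weight: 35.6 × 10 = 356 N down at 1.11 m → arm 1.11 m, τ = 356 × 1.11 = 395.2 N·m clockwise.
Crate: 45.3 × 10 = 453 N down at 0.313 m → arm 0.313 m, τ = 453 × 0.313 = 141.8 N·m clockwise.
Lamp: 2.87 × 10 = 28.7 N down at 2.11 m → arm 2.11 m, τ = 28.7 × 2.11 = 60.56 N·m clockwise.
Hanging mass: 19.9 × 10 = 199 N down at 0.812 m → arm 0.812 m, τ = 199 × 0.812 = 161.6 N·m clockwise.
Net load moment about support A = 759.2 N·m clockwise.
Reaction R at support B is upward at 2.22 m, arm 2.22 m → moment R × 2.22 counterclockwise.
Setting net torque to zero: R × 2.22 = 759.2 → R = 342 N.

R_B ≈ 342 N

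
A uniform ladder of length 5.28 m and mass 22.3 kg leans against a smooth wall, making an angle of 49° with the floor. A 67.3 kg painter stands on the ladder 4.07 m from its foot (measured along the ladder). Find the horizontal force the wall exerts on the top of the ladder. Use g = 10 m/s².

N_wall ≈ 548 N

Sum moments about the foot of the ladder (the floor normal and friction both act there and drop out).
Ladder weight 22.3×10 = 223 N acts at 2.64 m along the ladder; its horizontal arm is 2.64·cos49° = 1.732 m → τ = 386.2 N·m clockwise.
Painter: 67.3×10 = 673 N at 4.07 m → arm 2.67 m → τ = 1797 N·m clockwise.
Wall normal N acts horizontally at the top; its moment arm is the height L sinθ = 5.28·sin49° = 3.985 m, counterclockwise.
For rotational equilibrium, N × 3.985 = 2183, so N = 548 N.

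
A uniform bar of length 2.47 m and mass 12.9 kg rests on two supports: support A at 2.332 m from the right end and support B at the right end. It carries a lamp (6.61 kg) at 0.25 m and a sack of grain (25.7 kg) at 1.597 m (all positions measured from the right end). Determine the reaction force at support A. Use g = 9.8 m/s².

Choose support B as the axis so its reaction then has zero moment arm.
Beam weight: 12.9 × 9.8 = 126.4 N down at 1.235 m → arm 1.235 m, τ = 126.4 × 1.235 = 156.1 N·m counterclockwise.
Lamp: 6.61 × 9.8 = 64.78 N down at 0.25 m → arm 0.25 m, τ = 64.78 × 0.25 = 16.2 N·m counterclockwise.
Sack of grain: 25.7 × 9.8 = 251.9 N down at 1.597 m → arm 1.597 m, τ = 251.9 × 1.597 = 402.3 N·m counterclockwise.
Net load moment about support B = 574.6 N·m counterclockwise.
Reaction R at support A is upward at 2.332 m, arm 2.332 m → moment R × 2.332 clockwise.
Balancing moments: R × 2.332 = 574.6, giving R = 246 N.

R_A ≈ 246 N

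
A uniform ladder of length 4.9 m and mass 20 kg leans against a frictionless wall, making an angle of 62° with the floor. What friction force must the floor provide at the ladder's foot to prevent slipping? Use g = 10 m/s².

Take moments about the foot of the ladder.
Ladder weight 20×10 = 200 N acts at 2.45 m along the ladder; its horizontal arm is 2.45·cos62° = 1.15 m → τ = 230 N·m clockwise.
Wall normal N acts horizontally at the top; its moment arm is the height L sinθ = 4.9·sin62° = 4.326 m, counterclockwise.
Setting net torque to zero: N × 4.326 = 230 → N = 53.2 N.
ΣFx = 0: friction at the foot balances the wall's push, so f = N_wall = 53.2 N.

f ≈ 53.2 N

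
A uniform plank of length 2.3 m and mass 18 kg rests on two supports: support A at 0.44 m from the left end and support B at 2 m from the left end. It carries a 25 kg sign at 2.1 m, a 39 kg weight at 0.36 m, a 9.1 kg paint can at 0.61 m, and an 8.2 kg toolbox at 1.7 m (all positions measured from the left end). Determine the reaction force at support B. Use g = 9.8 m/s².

Take moments about support A.
Beam weight: 18 × 9.8 = 176.4 N down at 1.15 m → arm 0.71 m, τ = 176.4 × 0.71 = 125.2 N·m clockwise.
Sign: 25 × 9.8 = 245 N down at 2.1 m → arm 1.66 m, τ = 245 × 1.66 = 406.7 N·m clockwise.
Weight: 39 × 9.8 = 382.2 N down at 0.36 m → arm 0.08 m, τ = 382.2 × 0.08 = 30.58 N·m counterclockwise.
Paint can: 9.1 × 9.8 = 89.18 N down at 0.61 m → arm 0.17 m, τ = 89.18 × 0.17 = 15.16 N·m clockwise.
Toolbox: 8.2 × 9.8 = 80.36 N down at 1.7 m → arm 1.26 m, τ = 80.36 × 1.26 = 101.3 N·m clockwise.
Net load moment about support A = 617.8 N·m clockwise.
Reaction R at support B is upward at 2 m, arm 1.56 m → moment R × 1.56 counterclockwise.
Στ = 0 ⇒ R × 1.56 = 617.8 ⇒ R = 396 N.

R_B ≈ 396 N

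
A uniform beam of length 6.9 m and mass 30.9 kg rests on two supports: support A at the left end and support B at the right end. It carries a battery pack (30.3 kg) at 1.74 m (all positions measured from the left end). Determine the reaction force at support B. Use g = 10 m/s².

Taking torques about support A:
Beam weight: 30.9 × 10 = 309 N down at 3.45 m → arm 3.45 m, τ = 309 × 3.45 = 1066 N·m clockwise.
Battery pack: 30.3 × 10 = 303 N down at 1.74 m → arm 1.74 m, τ = 303 × 1.74 = 527.2 N·m clockwise.
Net load moment about support A = 1593 N·m clockwise.
Reaction R at support B is upward at 6.9 m, arm 6.9 m → moment R × 6.9 counterclockwise.
Balancing moments: R × 6.9 = 1593, giving R = 231 N.

R_B ≈ 231 N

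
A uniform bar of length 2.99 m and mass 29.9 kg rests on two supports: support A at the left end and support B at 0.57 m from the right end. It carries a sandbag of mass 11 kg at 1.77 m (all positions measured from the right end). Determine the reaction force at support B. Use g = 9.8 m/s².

R_B ≈ 235 N

Choose support A as the axis so its reaction then has zero moment arm.
Beam weight: 29.9 × 9.8 = 293 N down at 1.495 m → arm 1.495 m, τ = 293 × 1.495 = 438 N·m clockwise.
Sandbag: 11 × 9.8 = 107.8 N down at 1.77 m → arm 1.22 m, τ = 107.8 × 1.22 = 131.5 N·m clockwise.
Net load moment about support A = 569.5 N·m clockwise.
Reaction R at support B is upward at 0.57 m, arm 2.42 m → moment R × 2.42 counterclockwise.
Στ = 0 ⇒ R × 2.42 = 569.5 ⇒ R = 235 N.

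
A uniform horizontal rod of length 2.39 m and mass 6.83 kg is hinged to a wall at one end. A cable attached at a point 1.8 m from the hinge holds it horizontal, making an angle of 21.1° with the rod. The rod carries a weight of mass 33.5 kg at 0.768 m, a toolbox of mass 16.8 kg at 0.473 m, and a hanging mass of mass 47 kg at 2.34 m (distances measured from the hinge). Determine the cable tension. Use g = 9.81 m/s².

About the hinge:
Beam weight: 6.83 × 9.81 = 67 N down at 1.195 m → arm 1.195 m, τ = 67 × 1.195 = 80.06 N·m clockwise.
Weight: 33.5 × 9.81 = 328.6 N down at 0.768 m → arm 0.768 m, τ = 328.6 × 0.768 = 252.4 N·m clockwise.
Toolbox: 16.8 × 9.81 = 164.8 N down at 0.473 m → arm 0.473 m, τ = 164.8 × 0.473 = 77.95 N·m clockwise.
Hanging mass: 47 × 9.81 = 461.1 N down at 2.34 m → arm 2.34 m, τ = 461.1 × 2.34 = 1079 N·m clockwise.
Total clockwise load moment = 1489 N·m.
The cable tension T acts at 1.8 m; only its component perpendicular to the rod, T sinθ, produces torque. sin 21.1° = 0.36.
Balancing moments: T × 1.8 × 0.36 = 1489, giving T = 1489 / 0.648 = 2300 N.

T ≈ 2300 N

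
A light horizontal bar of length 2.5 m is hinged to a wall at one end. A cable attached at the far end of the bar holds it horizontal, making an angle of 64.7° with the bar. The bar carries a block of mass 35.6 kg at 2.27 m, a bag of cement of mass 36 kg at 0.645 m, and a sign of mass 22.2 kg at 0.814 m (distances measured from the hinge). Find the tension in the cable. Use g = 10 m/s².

Take moments about the hinge.
Block: 35.6 × 10 = 356 N down at 2.27 m → arm 2.27 m, τ = 356 × 2.27 = 808.1 N·m clockwise.
Bag of cement: 36 × 10 = 360 N down at 0.645 m → arm 0.645 m, τ = 360 × 0.645 = 232.2 N·m clockwise.
Sign: 22.2 × 10 = 222 N down at 0.814 m → arm 0.814 m, τ = 222 × 0.814 = 180.7 N·m clockwise.
Total clockwise load moment = 1221 N·m.
The cable tension T acts at 2.5 m; only its component perpendicular to the bar, T sinθ, produces torque. sin 64.7° = 0.9041.
Setting net torque to zero: T × 2.5 × 0.9041 = 1221 → T = 1221 / 2.26 = 540 N.

T ≈ 540 N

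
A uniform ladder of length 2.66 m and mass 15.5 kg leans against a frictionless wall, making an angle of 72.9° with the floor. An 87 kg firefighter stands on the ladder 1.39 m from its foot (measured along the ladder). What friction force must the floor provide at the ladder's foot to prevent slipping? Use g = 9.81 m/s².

About the foot of the ladder:
Ladder weight 15.5×9.81 = 152.1 N acts at 1.33 m along the ladder; its horizontal arm is 1.33·cos72.9° = 0.3911 m → τ = 59.49 N·m clockwise.
Firefighter: 87×9.81 = 853.5 N at 1.39 m → arm 0.4087 m → τ = 348.8 N·m clockwise.
Wall normal N acts horizontally at the top; its moment arm is the height L sinθ = 2.66·sin72.9° = 2.542 m, counterclockwise.
Στ = 0 ⇒ N × 2.542 = 408.3 ⇒ N = 161 N.
ΣFx = 0: friction at the foot balances the wall's push, so f = N_wall = 161 N.

f ≈ 161 N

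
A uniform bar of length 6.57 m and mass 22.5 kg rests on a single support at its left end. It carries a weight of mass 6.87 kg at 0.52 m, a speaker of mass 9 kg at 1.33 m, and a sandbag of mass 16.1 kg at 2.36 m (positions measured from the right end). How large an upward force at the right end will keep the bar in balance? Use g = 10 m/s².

Choose the left end as the axis so the unknown pivot reaction has zero arm there.
Beam weight: 22.5 × 10 = 225 N down at 3.285 m → arm 3.285 m, τ = 225 × 3.285 = 739.1 N·m clockwise.
Weight: 6.87 × 10 = 68.7 N down at 0.52 m → arm 6.05 m, τ = 68.7 × 6.05 = 415.6 N·m clockwise.
Speaker: 9 × 10 = 90 N down at 1.33 m → arm 5.24 m, τ = 90 × 5.24 = 471.6 N·m clockwise.
Sandbag: 16.1 × 10 = 161 N down at 2.36 m → arm 4.21 m, τ = 161 × 4.21 = 677.8 N·m clockwise.
Net moment of the loads = 2304 N·m clockwise.
The upward force F acts at the right end, arm 6.57 m, giving F × 6.57 counterclockwise.
Setting net torque to zero: F × 6.57 = 2304 → F = 2304 / 6.57 = 351 N.

F ≈ 351 N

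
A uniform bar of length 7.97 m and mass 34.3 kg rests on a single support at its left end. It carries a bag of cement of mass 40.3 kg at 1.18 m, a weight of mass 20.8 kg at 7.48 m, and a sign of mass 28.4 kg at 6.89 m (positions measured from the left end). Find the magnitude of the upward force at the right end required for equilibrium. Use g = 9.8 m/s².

Sum moments about the left end (the unknown pivot reaction has zero arm there).
Beam weight: 34.3 × 9.8 = 336.1 N down at 3.985 m → arm 3.985 m, τ = 336.1 × 3.985 = 1339 N·m clockwise.
Bag of cement: 40.3 × 9.8 = 394.9 N down at 1.18 m → arm 1.18 m, τ = 394.9 × 1.18 = 466 N·m clockwise.
Weight: 20.8 × 9.8 = 203.8 N down at 7.48 m → arm 7.48 m, τ = 203.8 × 7.48 = 1524 N·m clockwise.
Sign: 28.4 × 9.8 = 278.3 N down at 6.89 m → arm 6.89 m, τ = 278.3 × 6.89 = 1917 N·m clockwise.
Net moment of the loads = 5246 N·m clockwise.
The upward force F acts at the right end, arm 7.97 m, giving F × 7.97 counterclockwise.
Στ = 0 ⇒ F × 7.97 = 5246 ⇒ F = 5246 / 7.97 = 658 N.

F ≈ 658 N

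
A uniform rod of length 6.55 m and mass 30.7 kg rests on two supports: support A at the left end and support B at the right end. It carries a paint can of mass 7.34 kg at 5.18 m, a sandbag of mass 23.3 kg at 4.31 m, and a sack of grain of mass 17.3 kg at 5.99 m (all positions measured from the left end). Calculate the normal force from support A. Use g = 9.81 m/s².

R_A ≈ 258 N

Sum moments about support B (its reaction then has zero moment arm).
Beam weight: 30.7 × 9.81 = 301.2 N down at 3.275 m → arm 3.275 m, τ = 301.2 × 3.275 = 986.4 N·m counterclockwise.
Paint can: 7.34 × 9.81 = 72.01 N down at 5.18 m → arm 1.37 m, τ = 72.01 × 1.37 = 98.65 N·m counterclockwise.
Sandbag: 23.3 × 9.81 = 228.6 N down at 4.31 m → arm 2.24 m, τ = 228.6 × 2.24 = 512.1 N·m counterclockwise.
Sack of grain: 17.3 × 9.81 = 169.7 N down at 5.99 m → arm 0.56 m, τ = 169.7 × 0.56 = 95.03 N·m counterclockwise.
Net load moment about support B = 1692 N·m counterclockwise.
Reaction R at support A is upward at 0 m, arm 6.55 m → moment R × 6.55 clockwise.
Setting net torque to zero: R × 6.55 = 1692 → R = 258 N.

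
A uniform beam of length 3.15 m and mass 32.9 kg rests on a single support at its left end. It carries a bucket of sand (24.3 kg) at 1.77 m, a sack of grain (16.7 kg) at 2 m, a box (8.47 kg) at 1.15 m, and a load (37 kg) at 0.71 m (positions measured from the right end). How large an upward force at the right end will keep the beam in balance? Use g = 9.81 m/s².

Taking torques about the left end:
Beam weight: 32.9 × 9.81 = 322.7 N down at 1.575 m → arm 1.575 m, τ = 322.7 × 1.575 = 508.3 N·m clockwise.
Bucket of sand: 24.3 × 9.81 = 238.4 N down at 1.77 m → arm 1.38 m, τ = 238.4 × 1.38 = 329 N·m clockwise.
Sack of grain: 16.7 × 9.81 = 163.8 N down at 2 m → arm 1.15 m, τ = 163.8 × 1.15 = 188.4 N·m clockwise.
Box: 8.47 × 9.81 = 83.09 N down at 1.15 m → arm 2 m, τ = 83.09 × 2 = 166.2 N·m clockwise.
Load: 37 × 9.81 = 363 N down at 0.71 m → arm 2.44 m, τ = 363 × 2.44 = 885.7 N·m clockwise.
Net moment of the loads = 2078 N·m clockwise.
The upward force F acts at the right end, arm 3.15 m, giving F × 3.15 counterclockwise.
Setting net torque to zero: F × 3.15 = 2078 → F = 2078 / 3.15 = 660 N.

F ≈ 660 N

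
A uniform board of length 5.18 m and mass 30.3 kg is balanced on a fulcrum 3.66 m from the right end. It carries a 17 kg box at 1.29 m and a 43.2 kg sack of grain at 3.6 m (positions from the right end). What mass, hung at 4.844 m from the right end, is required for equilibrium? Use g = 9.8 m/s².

m ≈ 63.6 kg

Choose the fulcrum (at 3.66 m from the right end) as the axis so the support reaction has zero arm there.
Beam weight: 30.3 × 9.8 = 296.9 N down at 2.59 m → arm 1.07 m, τ = 296.9 × 1.07 = 317.7 N·m clockwise.
Box: 17 × 9.8 = 166.6 N down at 1.29 m → arm 2.37 m, τ = 166.6 × 2.37 = 394.8 N·m clockwise.
Sack of grain: 43.2 × 9.8 = 423.4 N down at 3.6 m → arm 0.06 m, τ = 423.4 × 0.06 = 25.4 N·m clockwise.
Net moment of known loads = 737.9 N·m clockwise.
An unknown mass m at 4.844 m has arm 1.184 m; its moment is m·g·1.184 counterclockwise.
Setting net torque to zero: m × 9.8 × 1.184 = 737.9 → m = 737.9 / (9.8 × 1.184) = 63.6 kg.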